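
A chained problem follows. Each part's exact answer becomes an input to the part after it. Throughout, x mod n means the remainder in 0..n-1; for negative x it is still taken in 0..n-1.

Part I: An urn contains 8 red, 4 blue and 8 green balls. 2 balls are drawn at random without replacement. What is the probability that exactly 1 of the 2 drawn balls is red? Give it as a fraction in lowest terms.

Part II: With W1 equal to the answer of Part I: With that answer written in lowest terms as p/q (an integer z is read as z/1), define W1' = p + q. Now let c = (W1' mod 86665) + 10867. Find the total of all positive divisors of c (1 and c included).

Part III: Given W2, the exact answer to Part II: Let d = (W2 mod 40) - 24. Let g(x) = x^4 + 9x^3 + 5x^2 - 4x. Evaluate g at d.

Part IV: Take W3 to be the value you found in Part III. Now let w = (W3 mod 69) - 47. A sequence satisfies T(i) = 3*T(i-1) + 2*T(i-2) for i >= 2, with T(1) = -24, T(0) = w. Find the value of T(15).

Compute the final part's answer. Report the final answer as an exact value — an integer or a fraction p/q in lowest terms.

-1095412296

Part I: total draws C(20,2) = 190; favorable C(8,1)*C(12,1) = 96; P = 48/95; answer 48/95
Part II: W1 = 48/95; threaded value p + q = 143; c = 11010; 11010 = 2 * 3 * 5 * 367; sigma = (1 + 2) * (1 + 3) * (1 + 5) * (1 + 367) = 3 * 4 * 6 * 368 = 26496; answer 26496
Part III: W2 = 26496; d = -8; 1*(-8)^4 + 9*(-8)^3 + 5*(-8)^2 - 4*(-8)^1 = (4096) + (-4608) + (320) + (32) = -160; answer -160
Part IV: W3 = -160; w = 0; T(2) = 3*(-24) + 2*(0) = -72; iterating: T(2)=-72, T(3)=-264, T(4)=-936, T(5)=-3336, T(6)=-11880, T(7)=-42312, T(8)=-150696, T(9)=-536712, T(10)=-1911528, T(11)=-6808008, T(12)=-24247080, T(13)=-86357256, T(14)=-307565928, T(15)=-1095412296; answer -1095412296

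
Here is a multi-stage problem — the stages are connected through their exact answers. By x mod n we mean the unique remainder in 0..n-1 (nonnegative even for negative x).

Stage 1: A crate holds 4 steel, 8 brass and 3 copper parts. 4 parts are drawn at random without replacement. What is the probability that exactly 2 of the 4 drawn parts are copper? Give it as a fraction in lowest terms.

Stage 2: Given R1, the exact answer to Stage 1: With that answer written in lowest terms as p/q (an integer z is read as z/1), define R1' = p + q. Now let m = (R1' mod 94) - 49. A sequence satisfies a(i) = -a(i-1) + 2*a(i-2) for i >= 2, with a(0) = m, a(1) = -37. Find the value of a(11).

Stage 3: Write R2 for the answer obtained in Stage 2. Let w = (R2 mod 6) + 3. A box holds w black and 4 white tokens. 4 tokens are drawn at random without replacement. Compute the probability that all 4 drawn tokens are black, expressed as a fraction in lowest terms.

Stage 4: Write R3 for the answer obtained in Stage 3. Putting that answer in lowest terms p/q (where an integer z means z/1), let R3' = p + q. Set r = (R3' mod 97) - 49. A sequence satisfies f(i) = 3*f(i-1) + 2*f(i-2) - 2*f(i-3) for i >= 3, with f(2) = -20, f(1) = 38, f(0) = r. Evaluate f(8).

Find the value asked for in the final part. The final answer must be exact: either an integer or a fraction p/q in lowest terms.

22254

Stage 1: total draws C(15,4) = 1365; favorable C(3,2)*C(12,2) = 198; P = 66/455; answer 66/455
Stage 2: R1 = 66/455; threaded value p + q = 521; m = 2; a(2) = -1*(-37) + 2*(2) = 41; iterating: a(2)=41, a(3)=-115, a(4)=197, a(5)=-427, a(6)=821, a(7)=-1675, a(8)=3317, a(9)=-6667, a(10)=13301, a(11)=-26635; answer -26635
Stage 3: R2 = -26635; w = 8; total draws C(12,4) = 495; favorable C(8,4) = 70; P = 14/99; answer 14/99
Stage 4: R3 = 14/99; threaded value p + q = 113; r = -33; f(3) = 3*(-20) + 2*(38) - 2*(-33) = 82; iterating: f(3)=82, f(4)=130, f(5)=594, f(6)=1878, f(7)=6562, f(8)=22254; answer 22254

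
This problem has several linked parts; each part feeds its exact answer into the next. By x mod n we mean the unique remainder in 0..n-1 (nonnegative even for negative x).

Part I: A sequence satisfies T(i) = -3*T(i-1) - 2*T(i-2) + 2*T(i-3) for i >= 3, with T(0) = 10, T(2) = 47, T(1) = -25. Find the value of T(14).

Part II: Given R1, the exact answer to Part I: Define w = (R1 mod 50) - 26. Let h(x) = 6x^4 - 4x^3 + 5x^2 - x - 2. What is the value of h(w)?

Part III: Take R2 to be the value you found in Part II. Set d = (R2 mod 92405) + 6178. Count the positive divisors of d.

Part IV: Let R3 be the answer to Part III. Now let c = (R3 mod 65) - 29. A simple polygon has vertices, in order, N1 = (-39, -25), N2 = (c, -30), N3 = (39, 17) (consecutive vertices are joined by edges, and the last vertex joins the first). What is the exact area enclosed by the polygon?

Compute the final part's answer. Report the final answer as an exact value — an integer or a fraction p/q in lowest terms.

573

Part I: T(3) = -3*(47) - 2*(-25) + 2*(10) = -71; iterating: T(3)=-71, T(4)=69, T(5)=29, T(6)=-367, T(7)=1181, T(8)=-2751, T(9)=5157, T(10)=-7607, T(11)=7005, T(12)=4513, T(13)=-42763, T(14)=133273; answer 133273
Part II: R1 = 133273; w = -3; 6*(-3)^4 - 4*(-3)^3 + 5*(-3)^2 - 1*(-3)^1 - 2 = (486) + (108) + (45) + (3) + (-2) = 640; answer 640
Part III: R2 = 640; d = 6818; 6818 = 2 * 7 * 487; number of divisors = (1+1) * (1+1) * (1+1) = 8; answer 8
Part IV: R3 = 8; c = -21; cross terms: (-39*-30 - -21*-25)=645, (-21*17 - 39*-30)=813, (39*-25 - -39*17)=-312; twice the area = |1146| = 1146; area = 573; answer 573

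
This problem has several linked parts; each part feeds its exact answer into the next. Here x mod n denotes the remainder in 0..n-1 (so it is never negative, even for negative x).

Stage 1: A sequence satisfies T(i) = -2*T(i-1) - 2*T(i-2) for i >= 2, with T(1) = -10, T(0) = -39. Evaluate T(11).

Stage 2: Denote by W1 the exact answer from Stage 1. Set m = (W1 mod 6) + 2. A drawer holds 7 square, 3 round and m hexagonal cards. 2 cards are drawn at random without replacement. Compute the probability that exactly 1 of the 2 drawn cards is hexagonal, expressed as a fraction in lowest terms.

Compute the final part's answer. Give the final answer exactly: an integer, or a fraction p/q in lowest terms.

1/2

Stage 1: T(2) = -2*(-10) - 2*(-39) = 98; iterating: T(2)=98, T(3)=-176, T(4)=156, T(5)=40, T(6)=-392, T(7)=704, T(8)=-624, T(9)=-160, T(10)=1568, T(11)=-2816; answer -2816
Stage 2: W1 = -2816; m = 6; total draws C(16,2) = 120; favorable C(6,1)*C(10,1) = 60; P = 1/2; answer 1/2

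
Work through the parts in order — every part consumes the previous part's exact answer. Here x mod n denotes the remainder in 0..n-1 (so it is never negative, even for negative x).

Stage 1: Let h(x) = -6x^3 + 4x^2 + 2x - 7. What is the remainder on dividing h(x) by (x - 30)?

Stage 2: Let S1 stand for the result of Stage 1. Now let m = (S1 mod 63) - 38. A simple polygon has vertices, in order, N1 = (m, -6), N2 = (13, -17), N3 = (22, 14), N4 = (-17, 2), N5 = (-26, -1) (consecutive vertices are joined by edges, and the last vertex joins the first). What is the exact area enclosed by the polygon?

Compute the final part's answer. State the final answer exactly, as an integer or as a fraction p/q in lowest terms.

Stage 1: remainder = value at the root: -6*(30)^3 + 4*(30)^2 + 2*(30)^1 - 7 = (-162000) + (3600) + (60) + (-7) = -158347; answer -158347
Stage 2: S1 = -158347; m = -3; cross terms: (-3*-17 - 13*-6)=129, (13*14 - 22*-17)=556, (22*2 - -17*14)=282, (-17*-1 - -26*2)=69, (-26*-6 - -3*-1)=153; twice the area = |1189| = 1189; area = 1189/2; answer 1189/2

1189/2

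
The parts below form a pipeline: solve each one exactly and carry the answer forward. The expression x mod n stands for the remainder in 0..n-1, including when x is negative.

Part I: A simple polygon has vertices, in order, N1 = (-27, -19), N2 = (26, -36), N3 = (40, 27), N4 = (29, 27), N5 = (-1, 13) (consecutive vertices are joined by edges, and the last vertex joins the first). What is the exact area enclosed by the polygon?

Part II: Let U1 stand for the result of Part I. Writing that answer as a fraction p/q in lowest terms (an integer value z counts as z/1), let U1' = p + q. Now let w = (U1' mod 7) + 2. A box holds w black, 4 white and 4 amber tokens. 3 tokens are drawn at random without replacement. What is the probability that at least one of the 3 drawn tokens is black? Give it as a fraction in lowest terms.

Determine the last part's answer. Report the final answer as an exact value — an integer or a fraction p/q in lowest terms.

57/65

Part I: cross terms: (-27*-36 - 26*-19)=1466, (26*27 - 40*-36)=2142, (40*27 - 29*27)=297, (29*13 - -1*27)=404, (-1*-19 - -27*13)=370; twice the area = |4679| = 4679; area = 4679/2; answer 4679/2
Part II: U1 = 4679/2; threaded value p + q = 4681; w = 7; total draws C(15,3) = 455; complement C(8,3) = 56; favorable 455 - 56 = 399; P = 57/65; answer 57/65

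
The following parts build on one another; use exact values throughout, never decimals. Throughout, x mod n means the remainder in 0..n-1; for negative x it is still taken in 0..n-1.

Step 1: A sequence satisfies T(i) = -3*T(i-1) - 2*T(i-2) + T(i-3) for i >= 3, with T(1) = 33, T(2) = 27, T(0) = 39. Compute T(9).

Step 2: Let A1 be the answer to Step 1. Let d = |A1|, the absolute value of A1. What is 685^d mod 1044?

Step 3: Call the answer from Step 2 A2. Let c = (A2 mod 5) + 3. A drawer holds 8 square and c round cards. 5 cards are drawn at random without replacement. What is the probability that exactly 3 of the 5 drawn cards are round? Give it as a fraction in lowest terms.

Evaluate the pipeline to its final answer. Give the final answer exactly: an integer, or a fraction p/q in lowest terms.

Step 1: T(3) = -3*(27) - 2*(33) + 1*(39) = -108; iterating: T(3)=-108, T(4)=303, T(5)=-666, T(6)=1284, T(7)=-2217, T(8)=3417, T(9)=-4533; answer -4533
Step 2: A1 = -4533; d = 4533; squarings mod 1044: 685^1=685, 685^2=469, 685^4=721, 685^8=973, 685^16=865, 685^32=721, 685^64=973, 685^128=865, 685^256=721, 685^512=973, 685^1024=865, 685^2048=721, 685^4096=973; 685^4533 = 685^1 * 685^4 * 685^16 * 685^32 * 685^128 * 685^256 * 685^4096 = 793 (mod 1044); answer 793
Step 3: A2 = 793; c = 6; total draws C(14,5) = 2002; favorable C(6,3)*C(8,2) = 560; P = 40/143; answer 40/143

40/143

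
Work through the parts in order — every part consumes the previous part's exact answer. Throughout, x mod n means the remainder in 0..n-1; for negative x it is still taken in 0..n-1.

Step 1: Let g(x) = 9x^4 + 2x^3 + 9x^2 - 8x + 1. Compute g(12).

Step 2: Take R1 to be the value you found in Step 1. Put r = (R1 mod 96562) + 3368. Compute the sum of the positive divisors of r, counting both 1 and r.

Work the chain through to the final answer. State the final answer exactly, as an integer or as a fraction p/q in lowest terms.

Step 1: 9*(12)^4 + 2*(12)^3 + 9*(12)^2 - 8*(12)^1 + 1 = (186624) + (3456) + (1296) + (-96) + (1) = 191281; answer 191281
Step 2: R1 = 191281; r = 98087; 98087 = 11 * 37 * 241; sigma = (1 + 11) * (1 + 37) * (1 + 241) = 12 * 38 * 242 = 110352; answer 110352

110352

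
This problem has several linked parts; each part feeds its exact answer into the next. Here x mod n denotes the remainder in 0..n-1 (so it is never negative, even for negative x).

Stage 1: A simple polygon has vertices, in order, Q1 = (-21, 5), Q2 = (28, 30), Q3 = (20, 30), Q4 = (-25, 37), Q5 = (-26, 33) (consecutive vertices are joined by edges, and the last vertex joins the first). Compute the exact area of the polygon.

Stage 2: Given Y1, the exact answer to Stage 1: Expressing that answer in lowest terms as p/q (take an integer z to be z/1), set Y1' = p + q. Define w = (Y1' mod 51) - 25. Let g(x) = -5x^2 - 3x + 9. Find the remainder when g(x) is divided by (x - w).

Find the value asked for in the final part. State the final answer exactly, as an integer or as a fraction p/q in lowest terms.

-461

Stage 1: cross terms: (-21*30 - 28*5)=-770, (28*30 - 20*30)=240, (20*37 - -25*30)=1490, (-25*33 - -26*37)=137, (-26*5 - -21*33)=563; twice the area = |1660| = 1660; area = 830; answer 830
Stage 2: Y1 = 830; threaded value p + q = 831; w = -10; remainder = value at the root: -5*(-10)^2 - 3*(-10)^1 + 9 = (-500) + (30) + (9) = -461; answer -461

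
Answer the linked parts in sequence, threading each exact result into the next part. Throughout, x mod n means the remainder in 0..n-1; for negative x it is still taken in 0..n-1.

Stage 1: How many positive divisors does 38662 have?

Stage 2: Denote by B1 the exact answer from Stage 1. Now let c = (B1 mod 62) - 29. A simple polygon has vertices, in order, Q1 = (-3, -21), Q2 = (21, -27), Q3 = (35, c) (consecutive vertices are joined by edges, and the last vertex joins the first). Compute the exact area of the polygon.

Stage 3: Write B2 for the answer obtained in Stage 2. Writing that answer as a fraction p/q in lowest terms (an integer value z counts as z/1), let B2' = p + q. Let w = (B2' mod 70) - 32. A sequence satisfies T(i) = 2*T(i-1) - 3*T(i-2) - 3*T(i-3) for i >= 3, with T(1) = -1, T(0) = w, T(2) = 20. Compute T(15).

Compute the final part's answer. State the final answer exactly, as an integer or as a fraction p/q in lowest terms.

374263

Stage 1: 38662 = 2 * 13 * 1487; number of divisors = (1+1) * (1+1) * (1+1) = 8; answer 8
Stage 2: B1 = 8; c = -21; cross terms: (-3*-27 - 21*-21)=522, (21*-21 - 35*-27)=504, (35*-21 - -3*-21)=-798; twice the area = |228| = 228; area = 114; answer 114
Stage 3: B2 = 114; threaded value p + q = 115; w = 13; T(3) = 2*(20) - 3*(-1) - 3*(13) = 4; iterating: T(3)=4, T(4)=-49, T(5)=-170, T(6)=-205, T(7)=247, T(8)=1619, T(9)=3112, T(10)=626, T(11)=-12941, T(12)=-37096, T(13)=-37247, T(14)=75617, T(15)=374263; answer 374263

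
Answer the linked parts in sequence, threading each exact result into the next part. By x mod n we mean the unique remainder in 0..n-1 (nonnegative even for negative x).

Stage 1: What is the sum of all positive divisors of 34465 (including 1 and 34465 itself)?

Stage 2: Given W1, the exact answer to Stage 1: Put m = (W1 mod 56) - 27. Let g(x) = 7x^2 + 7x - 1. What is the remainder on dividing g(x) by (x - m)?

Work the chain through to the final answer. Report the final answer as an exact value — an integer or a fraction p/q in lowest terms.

769

Stage 1: 34465 = 5 * 61 * 113; sigma = (1 + 5) * (1 + 61) * (1 + 113) = 6 * 62 * 114 = 42408; answer 42408
Stage 2: W1 = 42408; m = -11; remainder = value at the root: 7*(-11)^2 + 7*(-11)^1 - 1 = (847) + (-77) + (-1) = 769; answer 769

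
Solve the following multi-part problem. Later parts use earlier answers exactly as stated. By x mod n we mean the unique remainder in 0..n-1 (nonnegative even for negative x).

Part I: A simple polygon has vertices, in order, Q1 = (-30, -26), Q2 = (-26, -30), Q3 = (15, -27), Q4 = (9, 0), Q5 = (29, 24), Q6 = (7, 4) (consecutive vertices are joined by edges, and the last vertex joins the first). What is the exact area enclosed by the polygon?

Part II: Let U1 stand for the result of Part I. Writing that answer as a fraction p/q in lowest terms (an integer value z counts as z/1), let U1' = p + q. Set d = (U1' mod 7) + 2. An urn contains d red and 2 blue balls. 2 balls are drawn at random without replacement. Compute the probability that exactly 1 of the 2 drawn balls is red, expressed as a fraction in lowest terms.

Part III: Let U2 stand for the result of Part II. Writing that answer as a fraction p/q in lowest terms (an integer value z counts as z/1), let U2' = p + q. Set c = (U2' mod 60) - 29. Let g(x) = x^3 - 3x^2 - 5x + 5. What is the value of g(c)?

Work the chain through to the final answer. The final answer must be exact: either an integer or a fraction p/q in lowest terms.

-10474

Part I: cross terms: (-30*-30 - -26*-26)=224, (-26*-27 - 15*-30)=1152, (15*0 - 9*-27)=243, (9*24 - 29*0)=216, (29*4 - 7*24)=-52, (7*-26 - -30*4)=-62; twice the area = |1721| = 1721; area = 1721/2; answer 1721/2
Part II: U1 = 1721/2; threaded value p + q = 1723; d = 3; total draws C(5,2) = 10; favorable C(3,1)*C(2,1) = 6; P = 3/5; answer 3/5
Part III: U2 = 3/5; threaded value p + q = 8; c = -21; 1*(-21)^3 - 3*(-21)^2 - 5*(-21)^1 + 5 = (-9261) + (-1323) + (105) + (5) = -10474; answer -10474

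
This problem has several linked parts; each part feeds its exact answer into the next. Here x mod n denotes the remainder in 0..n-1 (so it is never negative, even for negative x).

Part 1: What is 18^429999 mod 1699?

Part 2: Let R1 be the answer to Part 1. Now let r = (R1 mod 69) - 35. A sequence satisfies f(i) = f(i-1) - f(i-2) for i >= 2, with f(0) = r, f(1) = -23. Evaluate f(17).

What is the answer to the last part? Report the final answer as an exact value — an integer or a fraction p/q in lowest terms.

10

Part 1: squarings mod 1699: 18^1=18, 18^2=324, 18^4=1337, 18^8=221, 18^16=1269, 18^32=1408, 18^64=1430, 18^128=1003, 18^256=201, 18^512=1324, 18^1024=1307, 18^2048=754, 18^4096=1050, 18^8192=1548, 18^16384=714, 18^32768=96, 18^65536=721, 18^131072=1646, 18^262144=1110; 18^429999 = 18^1 * 18^2 * 18^4 * 18^8 * 18^32 * 18^128 * 18^256 * 18^512 * 18^1024 * 18^2048 * 18^32768 * 18^131072 * 18^262144 = 160 (mod 1699); answer 160
Part 2: R1 = 160; r = -13; f(2) = 1*(-23) - 1*(-13) = -10; iterating: f(2)=-10, f(3)=13, f(4)=23, f(5)=10, f(6)=-13, f(7)=-23, f(8)=-10, f(9)=13, f(10)=23, f(11)=10, f(12)=-13, f(13)=-23, f(14)=-10, f(15)=13, f(16)=23, f(17)=10; answer 10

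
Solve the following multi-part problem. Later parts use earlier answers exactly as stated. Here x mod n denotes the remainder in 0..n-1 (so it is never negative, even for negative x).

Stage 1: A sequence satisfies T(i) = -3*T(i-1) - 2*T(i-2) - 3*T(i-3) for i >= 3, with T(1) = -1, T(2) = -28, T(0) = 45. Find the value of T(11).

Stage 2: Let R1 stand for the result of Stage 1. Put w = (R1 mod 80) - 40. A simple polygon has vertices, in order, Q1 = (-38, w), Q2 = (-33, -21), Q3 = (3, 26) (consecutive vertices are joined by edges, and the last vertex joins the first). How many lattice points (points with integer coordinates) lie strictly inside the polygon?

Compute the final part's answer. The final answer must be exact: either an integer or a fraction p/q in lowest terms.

Stage 1: T(3) = -3*(-28) - 2*(-1) - 3*(45) = -49; iterating: T(3)=-49, T(4)=206, T(5)=-436, T(6)=1043, T(7)=-2875, T(8)=7847, T(9)=-20920, T(10)=55691, T(11)=-148774; answer -148774
Stage 2: R1 = -148774; w = -14; cross terms: (-38*-21 - -33*-14)=336, (-33*26 - 3*-21)=-795, (3*-14 - -38*26)=946; twice the area = |487| = 487; area = 487/2; boundary points = 1 + 1 + 1 = 3; strictly interior points = area - boundary/2 + 1 = 243; answer 243

243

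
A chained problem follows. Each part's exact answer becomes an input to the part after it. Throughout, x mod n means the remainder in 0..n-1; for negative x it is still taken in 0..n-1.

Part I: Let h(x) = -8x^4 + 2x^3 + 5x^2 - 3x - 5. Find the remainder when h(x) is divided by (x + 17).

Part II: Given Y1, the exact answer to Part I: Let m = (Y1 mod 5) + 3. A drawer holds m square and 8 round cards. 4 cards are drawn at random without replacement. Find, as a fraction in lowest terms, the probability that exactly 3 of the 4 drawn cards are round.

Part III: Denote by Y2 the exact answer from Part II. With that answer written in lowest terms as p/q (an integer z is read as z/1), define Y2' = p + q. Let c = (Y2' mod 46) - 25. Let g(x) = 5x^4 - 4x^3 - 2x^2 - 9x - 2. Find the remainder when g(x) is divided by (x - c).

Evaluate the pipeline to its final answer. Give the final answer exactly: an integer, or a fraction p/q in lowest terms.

53888

Part I: remainder = value at the root: -8*(-17)^4 + 2*(-17)^3 + 5*(-17)^2 - 3*(-17)^1 - 5 = (-668168) + (-9826) + (1445) + (51) + (-5) = -676503; answer -676503
Part II: Y1 = -676503; m = 5; total draws C(13,4) = 715; favorable C(8,3)*C(5,1) = 280; P = 56/143; answer 56/143
Part III: Y2 = 56/143; threaded value p + q = 199; c = -10; remainder = value at the root: 5*(-10)^4 - 4*(-10)^3 - 2*(-10)^2 - 9*(-10)^1 - 2 = (50000) + (4000) + (-200) + (90) + (-2) = 53888; answer 53888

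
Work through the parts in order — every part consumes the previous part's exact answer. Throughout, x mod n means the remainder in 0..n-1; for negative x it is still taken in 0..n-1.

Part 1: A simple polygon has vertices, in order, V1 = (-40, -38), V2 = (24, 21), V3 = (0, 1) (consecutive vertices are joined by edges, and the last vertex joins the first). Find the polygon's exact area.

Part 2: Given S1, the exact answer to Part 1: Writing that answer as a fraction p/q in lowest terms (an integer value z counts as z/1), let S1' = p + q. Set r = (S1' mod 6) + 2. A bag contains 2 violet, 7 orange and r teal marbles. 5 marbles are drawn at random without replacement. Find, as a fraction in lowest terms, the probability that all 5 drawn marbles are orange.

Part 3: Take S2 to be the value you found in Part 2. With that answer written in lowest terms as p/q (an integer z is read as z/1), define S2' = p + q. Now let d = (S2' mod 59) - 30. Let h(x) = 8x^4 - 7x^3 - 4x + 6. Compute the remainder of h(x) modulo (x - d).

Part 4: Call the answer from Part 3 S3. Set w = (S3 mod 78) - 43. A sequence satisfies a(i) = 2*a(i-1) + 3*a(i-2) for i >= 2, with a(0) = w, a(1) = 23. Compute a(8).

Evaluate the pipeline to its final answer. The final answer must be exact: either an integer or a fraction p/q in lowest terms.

Part 1: cross terms: (-40*21 - 24*-38)=72, (24*1 - 0*21)=24, (0*-38 - -40*1)=40; twice the area = |136| = 136; area = 68; answer 68
Part 2: S1 = 68; threaded value p + q = 69; r = 5; total draws C(14,5) = 2002; favorable C(7,5) = 21; P = 3/286; answer 3/286
Part 3: S2 = 3/286; threaded value p + q = 289; d = 23; remainder = value at the root: 8*(23)^4 - 7*(23)^3 - 4*(23)^1 + 6 = (2238728) + (-85169) + (-92) + (6) = 2153473; answer 2153473
Part 4: S3 = 2153473; w = 6; a(2) = 2*(23) + 3*(6) = 64; iterating: a(2)=64, a(3)=197, a(4)=586, a(5)=1763, a(6)=5284, a(7)=15857, a(8)=47566; answer 47566

47566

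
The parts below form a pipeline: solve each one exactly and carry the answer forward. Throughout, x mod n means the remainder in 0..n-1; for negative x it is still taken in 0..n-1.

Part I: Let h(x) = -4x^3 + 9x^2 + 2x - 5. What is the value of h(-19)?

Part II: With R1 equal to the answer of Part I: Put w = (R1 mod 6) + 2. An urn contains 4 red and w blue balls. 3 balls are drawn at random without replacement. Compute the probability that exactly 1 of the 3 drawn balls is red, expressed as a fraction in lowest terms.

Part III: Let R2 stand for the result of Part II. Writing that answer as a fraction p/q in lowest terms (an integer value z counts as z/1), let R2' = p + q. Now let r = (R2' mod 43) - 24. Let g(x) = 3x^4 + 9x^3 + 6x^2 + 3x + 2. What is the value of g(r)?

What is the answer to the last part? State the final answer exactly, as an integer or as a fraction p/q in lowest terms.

264332

Part I: -4*(-19)^3 + 9*(-19)^2 + 2*(-19)^1 - 5 = (27436) + (3249) + (-38) + (-5) = 30642; answer 30642
Part II: R1 = 30642; w = 2; total draws C(6,3) = 20; favorable C(4,1)*C(2,2) = 4; P = 1/5; answer 1/5
Part III: R2 = 1/5; threaded value p + q = 6; r = -18; 3*(-18)^4 + 9*(-18)^3 + 6*(-18)^2 + 3*(-18)^1 + 2 = (314928) + (-52488) + (1944) + (-54) + (2) = 264332; answer 264332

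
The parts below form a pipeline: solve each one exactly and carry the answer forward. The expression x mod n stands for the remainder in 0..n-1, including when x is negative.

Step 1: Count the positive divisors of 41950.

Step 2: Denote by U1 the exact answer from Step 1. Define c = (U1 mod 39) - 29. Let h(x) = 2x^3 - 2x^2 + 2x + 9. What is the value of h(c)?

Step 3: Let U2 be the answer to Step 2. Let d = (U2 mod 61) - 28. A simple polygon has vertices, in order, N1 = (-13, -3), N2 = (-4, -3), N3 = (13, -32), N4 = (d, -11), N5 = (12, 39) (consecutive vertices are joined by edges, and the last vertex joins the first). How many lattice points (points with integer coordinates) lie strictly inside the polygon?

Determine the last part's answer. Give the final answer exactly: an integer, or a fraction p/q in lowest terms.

589

Step 1: 41950 = 2 * 5^2 * 839; number of divisors = (1+1) * (2+1) * (1+1) = 12; answer 12
Step 2: U1 = 12; c = -17; 2*(-17)^3 - 2*(-17)^2 + 2*(-17)^1 + 9 = (-9826) + (-578) + (-34) + (9) = -10429; answer -10429
Step 3: U2 = -10429; d = -26; cross terms: (-13*-3 - -4*-3)=27, (-4*-32 - 13*-3)=167, (13*-11 - -26*-32)=-975, (-26*39 - 12*-11)=-882, (12*-3 - -13*39)=471; twice the area = |-1192| = 1192; area = 596; boundary points = 9 + 1 + 3 + 2 + 1 = 16; strictly interior points = area - boundary/2 + 1 = 589; answer 589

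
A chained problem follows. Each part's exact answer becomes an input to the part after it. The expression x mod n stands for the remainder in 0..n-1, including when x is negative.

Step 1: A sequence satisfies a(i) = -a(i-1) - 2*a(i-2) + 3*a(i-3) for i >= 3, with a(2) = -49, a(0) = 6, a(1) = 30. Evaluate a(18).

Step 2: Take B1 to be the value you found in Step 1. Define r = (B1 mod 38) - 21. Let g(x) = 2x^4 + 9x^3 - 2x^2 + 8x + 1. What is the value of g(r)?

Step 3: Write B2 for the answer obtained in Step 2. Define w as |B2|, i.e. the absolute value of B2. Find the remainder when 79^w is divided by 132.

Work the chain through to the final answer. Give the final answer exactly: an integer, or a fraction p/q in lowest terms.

127

Step 1: a(3) = -1*(-49) - 2*(30) + 3*(6) = 7; iterating: a(3)=7, a(4)=181, a(5)=-342, a(6)=1, a(7)=1226, a(8)=-2254, a(9)=-195, a(10)=8381, a(11)=-14753, a(12)=-2594, a(13)=57243, a(14)=-96314, a(15)=-25954, a(16)=390311, a(17)=-627345, a(18)=-231139; answer -231139
Step 2: B1 = -231139; r = -6; 2*(-6)^4 + 9*(-6)^3 - 2*(-6)^2 + 8*(-6)^1 + 1 = (2592) + (-1944) + (-72) + (-48) + (1) = 529; answer 529
Step 3: B2 = 529; w = 529; squarings mod 132: 79^1=79, 79^2=37, 79^4=49, 79^8=25, 79^16=97, 79^32=37, 79^64=49, 79^128=25, 79^256=97, 79^512=37; 79^529 = 79^1 * 79^16 * 79^512 = 127 (mod 132); answer 127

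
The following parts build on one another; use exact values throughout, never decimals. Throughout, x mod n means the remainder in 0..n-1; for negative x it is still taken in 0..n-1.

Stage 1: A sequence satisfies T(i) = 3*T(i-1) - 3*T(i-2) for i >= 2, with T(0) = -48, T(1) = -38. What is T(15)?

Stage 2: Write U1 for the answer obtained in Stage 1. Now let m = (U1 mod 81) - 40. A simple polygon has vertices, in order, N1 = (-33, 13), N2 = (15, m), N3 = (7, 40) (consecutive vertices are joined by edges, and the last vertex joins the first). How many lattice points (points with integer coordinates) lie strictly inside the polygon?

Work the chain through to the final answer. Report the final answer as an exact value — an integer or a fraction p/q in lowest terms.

1704

Stage 1: T(2) = 3*(-38) - 3*(-48) = 30; iterating: T(2)=30, T(3)=204, T(4)=522, T(5)=954, T(6)=1296, T(7)=1026, T(8)=-810, T(9)=-5508, T(10)=-14094, T(11)=-25758, T(12)=-34992, T(13)=-27702, T(14)=21870, T(15)=148716; answer 148716
Stage 2: U1 = 148716; m = -40; cross terms: (-33*-40 - 15*13)=1125, (15*40 - 7*-40)=880, (7*13 - -33*40)=1411; twice the area = |3416| = 3416; area = 1708; boundary points = 1 + 8 + 1 = 10; strictly interior points = area - boundary/2 + 1 = 1704; answer 1704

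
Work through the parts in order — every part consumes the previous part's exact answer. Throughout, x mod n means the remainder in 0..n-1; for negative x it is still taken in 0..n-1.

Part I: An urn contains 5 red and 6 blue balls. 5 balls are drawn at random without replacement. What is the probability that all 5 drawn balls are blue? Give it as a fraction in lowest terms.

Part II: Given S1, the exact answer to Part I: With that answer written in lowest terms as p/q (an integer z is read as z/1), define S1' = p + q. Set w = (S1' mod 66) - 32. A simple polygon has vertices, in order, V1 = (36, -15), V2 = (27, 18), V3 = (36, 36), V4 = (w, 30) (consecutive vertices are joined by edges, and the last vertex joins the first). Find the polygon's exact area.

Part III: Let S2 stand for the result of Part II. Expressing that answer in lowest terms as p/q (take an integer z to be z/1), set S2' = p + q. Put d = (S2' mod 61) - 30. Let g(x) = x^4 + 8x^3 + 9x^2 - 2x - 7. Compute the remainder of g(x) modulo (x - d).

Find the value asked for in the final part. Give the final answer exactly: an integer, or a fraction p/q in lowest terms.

2913

Part I: total draws C(11,5) = 462; favorable C(6,5) = 6; P = 1/77; answer 1/77
Part II: S1 = 1/77; threaded value p + q = 78; w = -20; cross terms: (36*18 - 27*-15)=1053, (27*36 - 36*18)=324, (36*30 - -20*36)=1800, (-20*-15 - 36*30)=-780; twice the area = |2397| = 2397; area = 2397/2; answer 2397/2
Part III: S2 = 2397/2; threaded value p + q = 2399; d = -10; remainder = value at the root: 1*(-10)^4 + 8*(-10)^3 + 9*(-10)^2 - 2*(-10)^1 - 7 = (10000) + (-8000) + (900) + (20) + (-7) = 2913; answer 2913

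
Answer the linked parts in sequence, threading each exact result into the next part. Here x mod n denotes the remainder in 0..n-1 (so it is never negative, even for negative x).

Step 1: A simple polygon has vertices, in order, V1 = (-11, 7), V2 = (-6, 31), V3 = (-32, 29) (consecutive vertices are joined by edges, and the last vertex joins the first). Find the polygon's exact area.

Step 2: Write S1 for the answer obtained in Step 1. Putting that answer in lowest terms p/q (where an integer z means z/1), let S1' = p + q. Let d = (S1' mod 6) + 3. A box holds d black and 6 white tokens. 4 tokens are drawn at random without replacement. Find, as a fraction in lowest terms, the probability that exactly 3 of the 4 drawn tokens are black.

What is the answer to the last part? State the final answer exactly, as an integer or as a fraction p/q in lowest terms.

2/11

Step 1: cross terms: (-11*31 - -6*7)=-299, (-6*29 - -32*31)=818, (-32*7 - -11*29)=95; twice the area = |614| = 614; area = 307; answer 307
Step 2: S1 = 307; threaded value p + q = 308; d = 5; total draws C(11,4) = 330; favorable C(5,3)*C(6,1) = 60; P = 2/11; answer 2/11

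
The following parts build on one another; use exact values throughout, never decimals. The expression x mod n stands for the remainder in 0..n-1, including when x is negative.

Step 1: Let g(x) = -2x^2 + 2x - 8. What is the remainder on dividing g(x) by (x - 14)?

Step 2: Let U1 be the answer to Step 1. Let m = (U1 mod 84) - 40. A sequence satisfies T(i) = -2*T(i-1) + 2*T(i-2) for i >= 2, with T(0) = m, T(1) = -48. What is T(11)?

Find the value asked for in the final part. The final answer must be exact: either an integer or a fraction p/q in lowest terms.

-984064

Step 1: remainder = value at the root: -2*(14)^2 + 2*(14)^1 - 8 = (-392) + (28) + (-8) = -372; answer -372
Step 2: U1 = -372; m = 8; T(2) = -2*(-48) + 2*(8) = 112; iterating: T(2)=112, T(3)=-320, T(4)=864, T(5)=-2368, T(6)=6464, T(7)=-17664, T(8)=48256, T(9)=-131840, T(10)=360192, T(11)=-984064; answer -984064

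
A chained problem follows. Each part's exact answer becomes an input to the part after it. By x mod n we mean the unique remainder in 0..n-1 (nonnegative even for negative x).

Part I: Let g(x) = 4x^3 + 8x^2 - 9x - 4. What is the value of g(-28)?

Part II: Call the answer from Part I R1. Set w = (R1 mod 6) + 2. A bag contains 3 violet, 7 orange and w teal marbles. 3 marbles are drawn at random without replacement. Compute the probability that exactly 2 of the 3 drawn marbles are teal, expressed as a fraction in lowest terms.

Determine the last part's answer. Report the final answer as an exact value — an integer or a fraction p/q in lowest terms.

Part I: 4*(-28)^3 + 8*(-28)^2 - 9*(-28)^1 - 4 = (-87808) + (6272) + (252) + (-4) = -81288; answer -81288
Part II: R1 = -81288; w = 2; total draws C(12,3) = 220; favorable C(2,2)*C(10,1) = 10; P = 1/22; answer 1/22

1/22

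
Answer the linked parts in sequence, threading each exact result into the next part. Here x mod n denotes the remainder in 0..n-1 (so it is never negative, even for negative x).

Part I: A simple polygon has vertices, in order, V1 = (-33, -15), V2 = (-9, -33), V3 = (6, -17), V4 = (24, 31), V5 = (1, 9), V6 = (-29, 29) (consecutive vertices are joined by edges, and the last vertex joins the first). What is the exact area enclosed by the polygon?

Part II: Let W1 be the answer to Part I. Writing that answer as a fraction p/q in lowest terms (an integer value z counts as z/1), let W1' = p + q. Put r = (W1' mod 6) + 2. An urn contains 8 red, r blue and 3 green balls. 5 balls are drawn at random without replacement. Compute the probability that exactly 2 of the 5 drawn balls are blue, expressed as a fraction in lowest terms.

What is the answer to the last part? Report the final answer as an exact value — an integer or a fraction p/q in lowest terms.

5/39

Part I: cross terms: (-33*-33 - -9*-15)=954, (-9*-17 - 6*-33)=351, (6*31 - 24*-17)=594, (24*9 - 1*31)=185, (1*29 - -29*9)=290, (-29*-15 - -33*29)=1392; twice the area = |3766| = 3766; area = 1883; answer 1883
Part II: W1 = 1883; threaded value p + q = 1884; r = 2; total draws C(13,5) = 1287; favorable C(2,2)*C(11,3) = 165; P = 5/39; answer 5/39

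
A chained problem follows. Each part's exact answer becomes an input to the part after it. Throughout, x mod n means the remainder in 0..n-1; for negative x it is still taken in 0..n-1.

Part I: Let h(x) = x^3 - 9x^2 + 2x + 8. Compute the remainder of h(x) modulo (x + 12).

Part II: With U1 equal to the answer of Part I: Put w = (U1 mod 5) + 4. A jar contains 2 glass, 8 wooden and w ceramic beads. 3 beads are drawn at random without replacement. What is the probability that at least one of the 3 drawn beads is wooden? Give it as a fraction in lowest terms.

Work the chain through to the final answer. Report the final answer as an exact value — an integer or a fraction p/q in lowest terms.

Part I: remainder = value at the root: 1*(-12)^3 - 9*(-12)^2 + 2*(-12)^1 + 8 = (-1728) + (-1296) + (-24) + (8) = -3040; answer -3040
Part II: U1 = -3040; w = 4; total draws C(14,3) = 364; complement C(6,3) = 20; favorable 364 - 20 = 344; P = 86/91; answer 86/91

86/91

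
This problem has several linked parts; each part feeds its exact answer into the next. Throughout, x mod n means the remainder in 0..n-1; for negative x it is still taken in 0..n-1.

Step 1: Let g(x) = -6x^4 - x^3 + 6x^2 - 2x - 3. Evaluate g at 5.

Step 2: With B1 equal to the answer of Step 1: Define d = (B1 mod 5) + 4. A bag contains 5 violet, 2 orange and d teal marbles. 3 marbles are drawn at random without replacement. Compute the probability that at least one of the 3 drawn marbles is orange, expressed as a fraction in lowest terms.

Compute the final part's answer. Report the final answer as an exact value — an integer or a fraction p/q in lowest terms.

11/26

Step 1: -6*(5)^4 - 1*(5)^3 + 6*(5)^2 - 2*(5)^1 - 3 = (-3750) + (-125) + (150) + (-10) + (-3) = -3738; answer -3738
Step 2: B1 = -3738; d = 6; total draws C(13,3) = 286; complement C(11,3) = 165; favorable 286 - 165 = 121; P = 11/26; answer 11/26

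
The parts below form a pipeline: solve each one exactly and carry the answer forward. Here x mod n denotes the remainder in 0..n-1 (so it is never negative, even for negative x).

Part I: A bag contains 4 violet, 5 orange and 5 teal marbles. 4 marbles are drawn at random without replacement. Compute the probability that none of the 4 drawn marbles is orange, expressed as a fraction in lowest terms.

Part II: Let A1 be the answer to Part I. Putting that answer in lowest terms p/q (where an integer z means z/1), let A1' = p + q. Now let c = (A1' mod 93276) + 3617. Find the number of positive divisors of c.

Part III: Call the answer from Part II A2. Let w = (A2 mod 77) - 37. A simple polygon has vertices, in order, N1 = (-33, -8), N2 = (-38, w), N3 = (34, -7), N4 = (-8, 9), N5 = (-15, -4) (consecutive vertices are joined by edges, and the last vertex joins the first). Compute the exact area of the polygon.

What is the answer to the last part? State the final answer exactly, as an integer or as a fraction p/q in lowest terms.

Part I: total draws C(14,4) = 1001; favorable C(9,4) = 126; P = 18/143; answer 18/143
Part II: A1 = 18/143; threaded value p + q = 161; c = 3778; 3778 = 2 * 1889; number of divisors = (1+1) * (1+1) = 4; answer 4
Part III: A2 = 4; w = -33; cross terms: (-33*-33 - -38*-8)=785, (-38*-7 - 34*-33)=1388, (34*9 - -8*-7)=250, (-8*-4 - -15*9)=167, (-15*-8 - -33*-4)=-12; twice the area = |2578| = 2578; area = 1289; answer 1289

1289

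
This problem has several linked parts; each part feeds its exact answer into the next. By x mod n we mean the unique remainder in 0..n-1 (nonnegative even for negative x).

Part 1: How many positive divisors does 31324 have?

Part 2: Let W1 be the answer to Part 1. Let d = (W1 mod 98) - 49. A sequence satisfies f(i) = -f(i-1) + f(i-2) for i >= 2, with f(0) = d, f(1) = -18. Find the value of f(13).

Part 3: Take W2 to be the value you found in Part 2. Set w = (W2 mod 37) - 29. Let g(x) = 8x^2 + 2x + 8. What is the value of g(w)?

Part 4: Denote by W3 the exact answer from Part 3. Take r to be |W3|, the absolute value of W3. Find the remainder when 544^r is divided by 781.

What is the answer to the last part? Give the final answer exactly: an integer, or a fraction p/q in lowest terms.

Part 1: 31324 = 2^2 * 41 * 191; number of divisors = (2+1) * (1+1) * (1+1) = 12; answer 12
Part 2: W1 = 12; d = -37; f(2) = -1*(-18) + 1*(-37) = -19; iterating: f(2)=-19, f(3)=1, f(4)=-20, f(5)=21, f(6)=-41, f(7)=62, f(8)=-103, f(9)=165, f(10)=-268, f(11)=433, f(12)=-701, f(13)=1134; answer 1134
Part 3: W2 = 1134; w = -5; 8*(-5)^2 + 2*(-5)^1 + 8 = (200) + (-10) + (8) = 198; answer 198
Part 4: W3 = 198; r = 198; squarings mod 781: 544^1=544, 544^2=718, 544^4=64, 544^8=191, 544^16=555, 544^32=311, 544^64=658, 544^128=290; 544^198 = 544^2 * 544^4 * 544^64 * 544^128 = 290 (mod 781); answer 290

290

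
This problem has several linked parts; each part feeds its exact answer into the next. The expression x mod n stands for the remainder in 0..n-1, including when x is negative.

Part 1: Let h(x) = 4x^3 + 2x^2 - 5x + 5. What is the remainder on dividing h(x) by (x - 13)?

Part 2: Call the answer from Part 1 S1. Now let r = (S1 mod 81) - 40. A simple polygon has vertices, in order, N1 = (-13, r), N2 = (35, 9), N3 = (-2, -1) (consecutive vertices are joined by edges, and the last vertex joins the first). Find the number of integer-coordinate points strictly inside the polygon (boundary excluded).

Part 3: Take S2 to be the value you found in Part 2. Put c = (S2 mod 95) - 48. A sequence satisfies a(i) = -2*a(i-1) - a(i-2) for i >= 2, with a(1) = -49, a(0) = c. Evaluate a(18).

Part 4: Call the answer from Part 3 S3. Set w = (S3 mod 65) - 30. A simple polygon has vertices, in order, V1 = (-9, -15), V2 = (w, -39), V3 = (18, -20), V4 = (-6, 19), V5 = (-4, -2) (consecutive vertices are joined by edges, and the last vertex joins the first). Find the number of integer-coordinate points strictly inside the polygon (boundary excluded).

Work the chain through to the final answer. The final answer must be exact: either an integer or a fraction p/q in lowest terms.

Part 1: remainder = value at the root: 4*(13)^3 + 2*(13)^2 - 5*(13)^1 + 5 = (8788) + (338) + (-65) + (5) = 9066; answer 9066
Part 2: S1 = 9066; r = 35; cross terms: (-13*9 - 35*35)=-1342, (35*-1 - -2*9)=-17, (-2*35 - -13*-1)=-83; twice the area = |-1442| = 1442; area = 721; boundary points = 2 + 1 + 1 = 4; strictly interior points = area - boundary/2 + 1 = 720; answer 720
Part 3: S2 = 720; c = 7; a(2) = -2*(-49) - 1*(7) = 91; iterating: a(2)=91, a(3)=-133, a(4)=175, a(5)=-217, a(6)=259, a(7)=-301, a(8)=343, a(9)=-385, a(10)=427, a(11)=-469, a(12)=511, a(13)=-553, a(14)=595, a(15)=-637, a(16)=679, a(17)=-721, a(18)=763; answer 763
Part 4: S3 = 763; w = 18; cross terms: (-9*-39 - 18*-15)=621, (18*-20 - 18*-39)=342, (18*19 - -6*-20)=222, (-6*-2 - -4*19)=88, (-4*-15 - -9*-2)=42; twice the area = |1315| = 1315; area = 1315/2; boundary points = 3 + 19 + 3 + 1 + 1 = 27; strictly interior points = area - boundary/2 + 1 = 645; answer 645

645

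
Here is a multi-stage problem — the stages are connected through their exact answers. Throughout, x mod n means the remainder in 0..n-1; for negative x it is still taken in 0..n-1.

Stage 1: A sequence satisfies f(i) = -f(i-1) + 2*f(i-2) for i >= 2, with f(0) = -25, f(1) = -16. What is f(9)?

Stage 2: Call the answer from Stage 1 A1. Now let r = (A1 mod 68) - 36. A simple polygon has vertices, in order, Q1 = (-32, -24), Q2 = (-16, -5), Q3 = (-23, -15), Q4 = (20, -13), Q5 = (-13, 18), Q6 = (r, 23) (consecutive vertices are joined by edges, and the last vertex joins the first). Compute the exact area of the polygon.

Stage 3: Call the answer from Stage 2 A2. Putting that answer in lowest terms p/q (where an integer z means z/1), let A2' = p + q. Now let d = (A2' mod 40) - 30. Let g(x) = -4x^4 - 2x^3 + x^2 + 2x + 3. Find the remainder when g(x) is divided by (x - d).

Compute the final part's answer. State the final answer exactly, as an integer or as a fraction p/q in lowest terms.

-8880

Stage 1: f(2) = -1*(-16) + 2*(-25) = -34; iterating: f(2)=-34, f(3)=2, f(4)=-70, f(5)=74, f(6)=-214, f(7)=362, f(8)=-790, f(9)=1514; answer 1514
Stage 2: A1 = 1514; r = -18; cross terms: (-32*-5 - -16*-24)=-224, (-16*-15 - -23*-5)=125, (-23*-13 - 20*-15)=599, (20*18 - -13*-13)=191, (-13*23 - -18*18)=25, (-18*-24 - -32*23)=1168; twice the area = |1884| = 1884; area = 942; answer 942
Stage 3: A2 = 942; threaded value p + q = 943; d = -7; remainder = value at the root: -4*(-7)^4 - 2*(-7)^3 + 1*(-7)^2 + 2*(-7)^1 + 3 = (-9604) + (686) + (49) + (-14) + (3) = -8880; answer -8880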